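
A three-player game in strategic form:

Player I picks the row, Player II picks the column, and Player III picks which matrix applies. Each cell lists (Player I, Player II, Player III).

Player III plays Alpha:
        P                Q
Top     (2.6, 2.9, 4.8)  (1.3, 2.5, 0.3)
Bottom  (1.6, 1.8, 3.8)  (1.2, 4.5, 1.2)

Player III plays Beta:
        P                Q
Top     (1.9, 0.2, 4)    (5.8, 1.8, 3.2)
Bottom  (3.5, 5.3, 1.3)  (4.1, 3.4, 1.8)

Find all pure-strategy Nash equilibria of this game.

(Top, P, Alpha): Player I gets 2.6, best alternative 1.6; Player II gets 2.9, best alternative 2.5; Player III gets 4.8, best alternative 4. No profitable deviation — NE.
(Top, P, Beta): Player I can switch to Bottom (1.9 → 3.5). Not NE.
(Top, Q, Alpha): Player II can switch to P (2.5 → 2.9). Not NE.
(Top, Q, Beta): Player I gets 5.8, best alternative 4.1; Player II gets 1.8, best alternative 0.2; Player III gets 3.2, best alternative 0.3. No profitable deviation — NE.
(Bottom, P, Alpha): Player I can switch to Top (1.6 → 2.6). Not NE.
(Bottom, P, Beta): Player III can switch to Alpha (1.3 → 3.8). Not NE.
(Bottom, Q, Alpha): Player I can switch to Top (1.2 → 1.3). Not NE.
(Bottom, Q, Beta): Player I can switch to Top (4.1 → 5.8). Not NE.

(Top, P, Alpha) and (Top, Q, Beta)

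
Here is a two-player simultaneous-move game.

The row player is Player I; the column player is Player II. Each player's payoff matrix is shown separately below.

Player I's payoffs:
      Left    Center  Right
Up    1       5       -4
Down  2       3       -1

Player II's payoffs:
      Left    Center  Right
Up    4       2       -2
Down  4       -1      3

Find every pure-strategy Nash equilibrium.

Player I against Left: payoffs 1, 2 → best response Down.
Player I against Center: payoffs 5, 3 → best response Up.
Player I against Right: payoffs -4, -1 → best response Down.
Player II against Up: payoffs 4, 2, -2 → best response Left.
Player II against Down: payoffs 4, -1, 3 → best response Left.
Mutual best responses: (Down, Left).

Pure NE: (Down, Left)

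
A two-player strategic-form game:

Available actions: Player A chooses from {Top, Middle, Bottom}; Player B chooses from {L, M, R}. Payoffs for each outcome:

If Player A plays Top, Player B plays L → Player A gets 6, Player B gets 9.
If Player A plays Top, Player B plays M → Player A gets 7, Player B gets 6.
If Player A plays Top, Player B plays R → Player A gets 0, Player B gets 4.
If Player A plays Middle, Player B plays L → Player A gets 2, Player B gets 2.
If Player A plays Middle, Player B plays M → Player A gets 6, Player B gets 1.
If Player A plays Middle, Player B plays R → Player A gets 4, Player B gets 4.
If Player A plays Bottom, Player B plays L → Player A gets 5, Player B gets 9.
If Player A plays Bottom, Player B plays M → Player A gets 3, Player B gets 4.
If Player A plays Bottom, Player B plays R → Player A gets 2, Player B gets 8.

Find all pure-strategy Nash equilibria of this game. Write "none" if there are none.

(Top, L) and (Middle, R)

(Top, L): Player A gets 6, best alternative 5; Player B gets 9, best alternative 6. No profitable deviation — NE.
(Top, M): Player B can switch to L (6 → 9). Not NE.
(Top, R): Player A can switch to Middle (0 → 4). Not NE.
(Middle, L): Player A can switch to Top (2 → 6). Not NE.
(Middle, M): Player A can switch to Top (6 → 7). Not NE.
(Middle, R): Player A gets 4, best alternative 2; Player B gets 4, best alternative 2. No profitable deviation — NE.
(Bottom, L): Player A can switch to Top (5 → 6). Not NE.
(Bottom, M): Player A can switch to Top (3 → 7). Not NE.
(Bottom, R): Player A can switch to Middle (2 → 4). Not NE.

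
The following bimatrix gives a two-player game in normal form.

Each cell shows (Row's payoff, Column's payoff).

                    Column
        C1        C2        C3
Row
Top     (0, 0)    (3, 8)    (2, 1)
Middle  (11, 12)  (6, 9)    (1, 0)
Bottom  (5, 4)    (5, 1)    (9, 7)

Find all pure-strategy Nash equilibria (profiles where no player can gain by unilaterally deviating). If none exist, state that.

For each strategy profile, look for a profitable unilateral deviation.
(Top, C1): Row can switch to Middle (0 → 11). Not NE.
(Top, C2): Row can switch to Middle (3 → 6). Not NE.
(Top, C3): Row can switch to Bottom (2 → 9). Not NE.
(Middle, C1): Row gets 11, best alternative 5; Column gets 12, best alternative 9. No profitable deviation — NE.
(Middle, C2): Column can switch to C1 (9 → 12). Not NE.
(Middle, C3): Row can switch to Top (1 → 2). Not NE.
(Bottom, C1): Row can switch to Middle (5 → 11). Not NE.
(Bottom, C2): Row can switch to Middle (5 → 6). Not NE.
(Bottom, C3): Row gets 9, best alternative 2; Column gets 7, best alternative 4. No profitable deviation — NE.

Pure-strategy Nash equilibria: (Middle, C1); (Bottom, C3)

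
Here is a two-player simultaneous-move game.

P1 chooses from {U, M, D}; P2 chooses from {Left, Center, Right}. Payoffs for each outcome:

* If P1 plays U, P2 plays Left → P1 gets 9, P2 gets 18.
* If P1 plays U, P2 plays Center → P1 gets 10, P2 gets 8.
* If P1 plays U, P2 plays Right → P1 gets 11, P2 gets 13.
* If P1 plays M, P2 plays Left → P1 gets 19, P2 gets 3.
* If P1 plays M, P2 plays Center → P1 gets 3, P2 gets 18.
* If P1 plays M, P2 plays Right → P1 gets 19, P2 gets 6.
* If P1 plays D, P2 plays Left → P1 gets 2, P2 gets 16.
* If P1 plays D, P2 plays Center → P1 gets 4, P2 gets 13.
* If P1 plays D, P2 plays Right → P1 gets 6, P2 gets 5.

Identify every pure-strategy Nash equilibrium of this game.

P1 against Left: payoffs 9, 19, 2 → best response M.
P1 against Center: payoffs 10, 3, 4 → best response U.
P1 against Right: payoffs 11, 19, 6 → best response M.
P2 against U: payoffs 18, 8, 13 → best response Left.
P2 against M: payoffs 3, 18, 6 → best response Center.
P2 against D: payoffs 16, 13, 5 → best response Left.
No profile is a mutual best response for all players.

This game has no pure Nash equilibrium.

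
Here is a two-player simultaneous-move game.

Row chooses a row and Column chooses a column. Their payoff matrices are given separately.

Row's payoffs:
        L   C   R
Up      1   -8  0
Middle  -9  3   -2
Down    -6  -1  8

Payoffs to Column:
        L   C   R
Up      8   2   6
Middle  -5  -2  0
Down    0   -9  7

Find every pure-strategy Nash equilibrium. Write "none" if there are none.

Mark each player's best response to every combination of opponents' strategies; a profile where every player is best-responding is a pure Nash equilibrium.
Row against L: payoffs 1, -9, -6 → best response Up.
Row against C: payoffs -8, 3, -1 → best response Middle.
Row against R: payoffs 0, -2, 8 → best response Down.
Column against Up: payoffs 8, 2, 6 → best response L.
Column against Middle: payoffs -5, -2, 0 → best response R.
Column against Down: payoffs 0, -9, 7 → best response R.
Mutual best responses: (Up, L); (Down, R).

The pure Nash equilibria are (Up, L); (Down, R).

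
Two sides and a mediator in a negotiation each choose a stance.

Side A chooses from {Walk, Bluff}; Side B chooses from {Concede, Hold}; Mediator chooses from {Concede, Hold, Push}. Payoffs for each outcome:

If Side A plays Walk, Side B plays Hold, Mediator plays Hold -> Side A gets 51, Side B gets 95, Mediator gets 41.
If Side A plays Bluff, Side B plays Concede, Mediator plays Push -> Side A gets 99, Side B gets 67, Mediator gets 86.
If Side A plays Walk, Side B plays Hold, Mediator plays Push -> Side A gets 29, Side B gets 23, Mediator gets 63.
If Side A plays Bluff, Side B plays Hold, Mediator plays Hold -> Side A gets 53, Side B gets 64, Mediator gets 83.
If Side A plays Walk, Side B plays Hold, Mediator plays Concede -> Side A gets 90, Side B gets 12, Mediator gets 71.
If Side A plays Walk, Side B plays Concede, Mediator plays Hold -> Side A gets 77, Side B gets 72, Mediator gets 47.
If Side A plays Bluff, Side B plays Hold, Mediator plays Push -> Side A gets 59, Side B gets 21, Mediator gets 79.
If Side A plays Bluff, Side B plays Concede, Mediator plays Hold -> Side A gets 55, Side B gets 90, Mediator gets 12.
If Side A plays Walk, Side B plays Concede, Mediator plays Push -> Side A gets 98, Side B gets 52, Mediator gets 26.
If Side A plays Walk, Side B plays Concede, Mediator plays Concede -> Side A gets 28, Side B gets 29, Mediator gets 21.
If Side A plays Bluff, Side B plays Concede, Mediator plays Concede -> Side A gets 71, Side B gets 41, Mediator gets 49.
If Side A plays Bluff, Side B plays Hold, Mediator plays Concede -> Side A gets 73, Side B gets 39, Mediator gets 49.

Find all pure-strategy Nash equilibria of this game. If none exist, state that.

Side A against (Concede, Concede): payoffs 28, 71 → best response Bluff.
Side A against (Concede, Hold): payoffs 77, 55 → best response Walk.
Side A against (Concede, Push): payoffs 98, 99 → best response Bluff.
Side A against (Hold, Concede): payoffs 90, 73 → best response Walk.
Side A against (Hold, Hold): payoffs 51, 53 → best response Bluff.
Side A against (Hold, Push): payoffs 29, 59 → best response Bluff.
Side B against (Walk, Concede): payoffs 29, 12 → best response Concede.
Side B against (Walk, Hold): payoffs 72, 95 → best response Hold.
Side B against (Walk, Push): payoffs 52, 23 → best response Concede.
Side B against (Bluff, Concede): payoffs 41, 39 → best response Concede.
Side B against (Bluff, Hold): payoffs 90, 64 → best response Concede.
Side B against (Bluff, Push): payoffs 67, 21 → best response Concede.
Mediator against (Walk, Concede): payoffs 21, 47, 26 → best response Hold.
Mediator against (Walk, Hold): payoffs 71, 41, 63 → best response Concede.
Mediator against (Bluff, Concede): payoffs 49, 12, 86 → best response Push.
Mediator against (Bluff, Hold): payoffs 49, 83, 79 → best response Hold.
Mutual best responses: (Bluff, Concede, Push).

The unique pure-strategy Nash equilibrium is (Bluff, Concede, Push).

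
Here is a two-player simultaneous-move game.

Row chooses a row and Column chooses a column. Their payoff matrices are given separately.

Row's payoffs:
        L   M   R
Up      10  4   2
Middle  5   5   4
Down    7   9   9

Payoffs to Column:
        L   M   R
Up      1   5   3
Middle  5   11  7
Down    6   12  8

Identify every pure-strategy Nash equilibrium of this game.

(Down, M)

(Up, L): Column can switch to M (1 → 5). Not NE.
(Up, M): Row can switch to Middle (4 → 5). Not NE.
(Up, R): Row can switch to Middle (2 → 4). Not NE.
(Middle, L): Row can switch to Up (5 → 10). Not NE.
(Middle, M): Row can switch to Down (5 → 9). Not NE.
(Middle, R): Row can switch to Down (4 → 9). Not NE.
(Down, L): Row can switch to Up (7 → 10). Not NE.
(Down, M): Row gets 9, best alternative 5; Column gets 12, best alternative 8. No profitable deviation — NE.
(Down, R): Column can switch to M (8 → 12). Not NE.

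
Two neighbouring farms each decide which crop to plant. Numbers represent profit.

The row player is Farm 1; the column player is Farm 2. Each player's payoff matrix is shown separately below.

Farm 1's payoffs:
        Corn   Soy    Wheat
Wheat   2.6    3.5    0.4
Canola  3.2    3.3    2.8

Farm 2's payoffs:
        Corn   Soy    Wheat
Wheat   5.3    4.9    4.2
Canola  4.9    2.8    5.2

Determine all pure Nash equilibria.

Farm 1 against Corn: payoffs 2.6, 3.2 → best response Canola.
Farm 1 against Soy: payoffs 3.5, 3.3 → best response Wheat.
Farm 1 against Wheat: payoffs 0.4, 2.8 → best response Canola.
Farm 2 against Wheat: payoffs 5.3, 4.9, 4.2 → best response Corn.
Farm 2 against Canola: payoffs 4.9, 2.8, 5.2 → best response Wheat.
Mutual best responses: (Canola, Wheat).

The unique pure-strategy Nash equilibrium is (Canola, Wheat).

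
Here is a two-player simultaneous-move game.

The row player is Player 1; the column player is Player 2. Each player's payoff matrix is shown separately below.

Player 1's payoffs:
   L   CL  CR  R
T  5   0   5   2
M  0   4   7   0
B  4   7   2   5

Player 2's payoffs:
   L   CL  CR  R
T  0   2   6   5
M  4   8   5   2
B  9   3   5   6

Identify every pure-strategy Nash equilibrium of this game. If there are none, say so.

There is no pure-strategy Nash equilibrium.

Player 1 against L: payoffs 5, 0, 4 → best response T.
Player 1 against CL: payoffs 0, 4, 7 → best response B.
Player 1 against CR: payoffs 5, 7, 2 → best response M.
Player 1 against R: payoffs 2, 0, 5 → best response B.
Player 2 against T: payoffs 0, 2, 6, 5 → best response CR.
Player 2 against M: payoffs 4, 8, 5, 2 → best response CL.
Player 2 against B: payoffs 9, 3, 5, 6 → best response L.
No profile is a mutual best response for all players.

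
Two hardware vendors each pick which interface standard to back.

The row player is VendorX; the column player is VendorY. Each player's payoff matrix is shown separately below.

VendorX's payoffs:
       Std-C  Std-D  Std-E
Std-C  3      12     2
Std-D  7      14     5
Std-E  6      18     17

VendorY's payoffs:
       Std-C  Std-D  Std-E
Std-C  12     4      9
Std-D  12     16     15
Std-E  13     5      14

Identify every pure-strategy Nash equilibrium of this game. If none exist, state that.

Check each profile: it is a Nash equilibrium iff no player can strictly gain by switching unilaterally.
(Std-C, Std-C): VendorX can switch to Std-D (3 → 7). Not NE.
(Std-C, Std-D): VendorX can switch to Std-D (12 → 14). Not NE.
(Std-C, Std-E): VendorX can switch to Std-D (2 → 5). Not NE.
(Std-D, Std-C): VendorY can switch to Std-D (12 → 16). Not NE.
(Std-D, Std-D): VendorX can switch to Std-E (14 → 18). Not NE.
(Std-D, Std-E): VendorX can switch to Std-E (5 → 17). Not NE.
(Std-E, Std-C): VendorX can switch to Std-D (6 → 7). Not NE.
(Std-E, Std-D): VendorY can switch to Std-C (5 → 13). Not NE.
(Std-E, Std-E): VendorX gets 17, best alternative 5; VendorY gets 14, best alternative 13. No profitable deviation — NE.

Pure NE: (Std-E, Std-E)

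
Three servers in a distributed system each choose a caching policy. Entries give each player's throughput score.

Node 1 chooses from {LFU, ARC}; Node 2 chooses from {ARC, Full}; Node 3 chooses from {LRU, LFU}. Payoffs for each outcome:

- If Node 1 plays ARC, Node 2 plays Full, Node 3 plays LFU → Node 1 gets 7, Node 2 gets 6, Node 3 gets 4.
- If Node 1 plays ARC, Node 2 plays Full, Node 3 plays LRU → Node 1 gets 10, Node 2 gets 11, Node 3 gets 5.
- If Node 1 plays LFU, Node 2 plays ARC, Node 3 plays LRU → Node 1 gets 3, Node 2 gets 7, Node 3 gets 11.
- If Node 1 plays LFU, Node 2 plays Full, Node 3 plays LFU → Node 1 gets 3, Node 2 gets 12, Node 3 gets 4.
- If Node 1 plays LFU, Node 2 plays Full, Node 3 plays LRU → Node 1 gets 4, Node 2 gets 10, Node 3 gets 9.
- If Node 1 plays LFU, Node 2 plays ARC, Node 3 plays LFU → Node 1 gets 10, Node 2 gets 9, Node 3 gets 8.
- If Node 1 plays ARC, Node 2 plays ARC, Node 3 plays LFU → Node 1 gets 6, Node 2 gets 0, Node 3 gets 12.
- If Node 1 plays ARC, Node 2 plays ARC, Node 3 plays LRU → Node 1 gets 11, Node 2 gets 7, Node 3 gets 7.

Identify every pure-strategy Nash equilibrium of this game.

For each player, find the best response to each opponent profile; mutual best responses are the pure NE.
Node 1 against (ARC, LRU): payoffs 3, 11 → best response ARC.
Node 1 against (ARC, LFU): payoffs 10, 6 → best response LFU.
Node 1 against (Full, LRU): payoffs 4, 10 → best response ARC.
Node 1 against (Full, LFU): payoffs 3, 7 → best response ARC.
Node 2 against (LFU, LRU): payoffs 7, 10 → best response Full.
Node 2 against (LFU, LFU): payoffs 9, 12 → best response Full.
Node 2 against (ARC, LRU): payoffs 7, 11 → best response Full.
Node 2 against (ARC, LFU): payoffs 0, 6 → best response Full.
Node 3 against (LFU, ARC): payoffs 11, 8 → best response LRU.
Node 3 against (LFU, Full): payoffs 9, 4 → best response LRU.
Node 3 against (ARC, ARC): payoffs 7, 12 → best response LFU.
Node 3 against (ARC, Full): payoffs 5, 4 → best response LRU.
Mutual best responses: (ARC, Full, LRU).

(ARC, Full, LRU)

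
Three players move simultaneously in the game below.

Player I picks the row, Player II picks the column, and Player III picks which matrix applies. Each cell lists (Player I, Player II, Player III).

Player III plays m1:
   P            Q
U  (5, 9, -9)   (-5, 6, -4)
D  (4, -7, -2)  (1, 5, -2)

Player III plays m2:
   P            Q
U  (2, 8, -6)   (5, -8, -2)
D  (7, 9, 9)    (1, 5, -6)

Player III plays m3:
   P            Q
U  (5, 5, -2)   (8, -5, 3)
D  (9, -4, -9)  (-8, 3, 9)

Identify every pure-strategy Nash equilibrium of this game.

The unique pure-strategy Nash equilibrium is (D, P, m2).

Player I against (P, m1): payoffs 5, 4 → best response U.
Player I against (P, m2): payoffs 2, 7 → best response D.
Player I against (P, m3): payoffs 5, 9 → best response D.
Player I against (Q, m1): payoffs -5, 1 → best response D.
Player I against (Q, m2): payoffs 5, 1 → best response U.
Player I against (Q, m3): payoffs 8, -8 → best response U.
Player II against (U, m1): payoffs 9, 6 → best response P.
Player II against (U, m2): payoffs 8, -8 → best response P.
Player II against (U, m3): payoffs 5, -5 → best response P.
Player II against (D, m1): payoffs -7, 5 → best response Q.
Player II against (D, m2): payoffs 9, 5 → best response P.
Player II against (D, m3): payoffs -4, 3 → best response Q.
Player III against (U, P): payoffs -9, -6, -2 → best response m3.
Player III against (U, Q): payoffs -4, -2, 3 → best response m3.
Player III against (D, P): payoffs -2, 9, -9 → best response m2.
Player III against (D, Q): payoffs -2, -6, 9 → best response m3.
Mutual best responses: (D, P, m2).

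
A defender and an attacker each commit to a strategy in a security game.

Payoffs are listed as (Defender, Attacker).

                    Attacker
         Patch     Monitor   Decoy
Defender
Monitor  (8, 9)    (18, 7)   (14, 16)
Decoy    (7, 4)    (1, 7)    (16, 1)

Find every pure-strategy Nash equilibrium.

This game has no pure Nash equilibrium.

Defender against Patch: payoffs 8, 7 → best response Monitor.
Defender against Monitor: payoffs 18, 1 → best response Monitor.
Defender against Decoy: payoffs 14, 16 → best response Decoy.
Attacker against Monitor: payoffs 9, 7, 16 → best response Decoy.
Attacker against Decoy: payoffs 4, 7, 1 → best response Monitor.
No profile is a mutual best response for all players.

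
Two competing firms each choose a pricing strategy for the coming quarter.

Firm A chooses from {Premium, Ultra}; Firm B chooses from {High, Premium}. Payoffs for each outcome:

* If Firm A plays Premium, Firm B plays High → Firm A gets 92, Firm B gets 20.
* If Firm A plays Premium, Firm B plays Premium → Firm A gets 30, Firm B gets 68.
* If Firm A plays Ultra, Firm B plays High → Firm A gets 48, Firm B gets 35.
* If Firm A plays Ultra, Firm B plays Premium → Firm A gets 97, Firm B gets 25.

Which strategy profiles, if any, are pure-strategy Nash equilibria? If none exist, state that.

Mark each player's best response to every combination of opponents' strategies; a profile where every player is best-responding is a pure Nash equilibrium.
Firm A against High: payoffs 92, 48 → best response Premium.
Firm A against Premium: payoffs 30, 97 → best response Ultra.
Firm B against Premium: payoffs 20, 68 → best response Premium.
Firm B against Ultra: payoffs 35, 25 → best response High.
No profile is a mutual best response for all players.

No pure-strategy Nash equilibrium.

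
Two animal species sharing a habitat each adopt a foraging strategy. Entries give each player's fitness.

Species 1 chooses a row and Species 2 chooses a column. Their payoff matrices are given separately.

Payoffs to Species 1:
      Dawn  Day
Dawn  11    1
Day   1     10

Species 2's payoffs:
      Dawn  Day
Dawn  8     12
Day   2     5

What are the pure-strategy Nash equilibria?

Species 1 against Dawn: payoffs 11, 1 → best response Dawn.
Species 1 against Day: payoffs 1, 10 → best response Day.
Species 2 against Dawn: payoffs 8, 12 → best response Day.
Species 2 against Day: payoffs 2, 5 → best response Day.
Mutual best responses: (Day, Day).

Pure NE: (Day, Day)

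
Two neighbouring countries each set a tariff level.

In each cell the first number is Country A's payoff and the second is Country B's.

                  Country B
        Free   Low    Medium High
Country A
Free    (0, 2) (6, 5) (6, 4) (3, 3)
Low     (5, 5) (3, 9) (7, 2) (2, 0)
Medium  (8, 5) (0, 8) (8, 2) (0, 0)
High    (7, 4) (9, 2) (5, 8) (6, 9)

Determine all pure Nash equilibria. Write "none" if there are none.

(Free, Free): Country A can switch to Low (0 → 5). Not NE.
(Free, Low): Country A can switch to High (6 → 9). Not NE.
(Free, Medium): Country A can switch to Low (6 → 7). Not NE.
(Free, High): Country A can switch to High (3 → 6). Not NE.
(Low, Free): Country A can switch to Medium (5 → 8). Not NE.
(Low, Low): Country A can switch to Free (3 → 6). Not NE.
(Low, Medium): Country A can switch to Medium (7 → 8). Not NE.
(Low, High): Country A can switch to Free (2 → 3). Not NE.
(High, High): Country A gets 6, best alternative 3; Country B gets 9, best alternative 8. No profitable deviation — NE.
(The remaining 7 profiles each have a profitable deviation by the same check.)

The unique pure-strategy Nash equilibrium is (High, High).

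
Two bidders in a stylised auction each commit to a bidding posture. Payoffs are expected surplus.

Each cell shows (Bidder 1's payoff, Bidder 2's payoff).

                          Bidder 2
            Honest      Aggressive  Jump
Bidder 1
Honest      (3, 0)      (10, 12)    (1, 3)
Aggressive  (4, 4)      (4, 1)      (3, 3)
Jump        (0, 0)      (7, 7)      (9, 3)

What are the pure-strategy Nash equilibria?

Check each profile: it is a Nash equilibrium iff no player can strictly gain by switching unilaterally.
(Honest, Honest): Bidder 1 can switch to Aggressive (3 → 4). Not NE.
(Honest, Aggressive): Bidder 1 gets 10, best alternative 7; Bidder 2 gets 12, best alternative 3. No profitable deviation — NE.
(Honest, Jump): Bidder 1 can switch to Aggressive (1 → 3). Not NE.
(Aggressive, Honest): Bidder 1 gets 4, best alternative 3; Bidder 2 gets 4, best alternative 3. No profitable deviation — NE.
(Aggressive, Aggressive): Bidder 1 can switch to Honest (4 → 10). Not NE.
(Aggressive, Jump): Bidder 1 can switch to Jump (3 → 9). Not NE.
(Jump, Honest): Bidder 1 can switch to Honest (0 → 3). Not NE.
(Jump, Aggressive): Bidder 1 can switch to Honest (7 → 10). Not NE.
(Jump, Jump): Bidder 2 can switch to Aggressive (3 → 7). Not NE.

Pure-strategy Nash equilibria: (Honest, Aggressive); (Aggressive, Honest)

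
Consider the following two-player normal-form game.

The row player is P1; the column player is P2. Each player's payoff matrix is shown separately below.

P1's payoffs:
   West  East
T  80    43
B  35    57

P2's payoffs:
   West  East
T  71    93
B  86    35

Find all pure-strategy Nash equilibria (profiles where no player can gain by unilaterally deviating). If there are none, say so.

Mark each player's best response to every combination of opponents' strategies; a profile where every player is best-responding is a pure Nash equilibrium.
P1 against West: payoffs 80, 35 → best response T.
P1 against East: payoffs 43, 57 → best response B.
P2 against T: payoffs 71, 93 → best response East.
P2 against B: payoffs 86, 35 → best response West.
No profile is a mutual best response for all players.

No pure-strategy Nash equilibrium.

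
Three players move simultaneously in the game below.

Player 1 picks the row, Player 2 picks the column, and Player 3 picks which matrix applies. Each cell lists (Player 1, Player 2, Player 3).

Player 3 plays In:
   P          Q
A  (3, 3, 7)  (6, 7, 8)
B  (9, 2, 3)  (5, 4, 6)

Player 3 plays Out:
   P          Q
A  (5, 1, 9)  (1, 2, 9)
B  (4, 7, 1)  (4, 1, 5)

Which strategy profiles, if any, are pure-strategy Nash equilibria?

For each strategy profile, look for a profitable unilateral deviation.
(A, P, In): Player 1 can switch to B (3 → 9). Not NE.
(A, P, Out): Player 2 can switch to Q (1 → 2). Not NE.
(A, Q, In): Player 3 can switch to Out (8 → 9). Not NE.
(A, Q, Out): Player 1 can switch to B (1 → 4). Not NE.
(B, P, In): Player 2 can switch to Q (2 → 4). Not NE.
(B, P, Out): Player 1 can switch to A (4 → 5). Not NE.
(B, Q, In): Player 1 can switch to A (5 → 6). Not NE.
(B, Q, Out): Player 2 can switch to P (1 → 7). Not NE.

There is no pure-strategy Nash equilibrium.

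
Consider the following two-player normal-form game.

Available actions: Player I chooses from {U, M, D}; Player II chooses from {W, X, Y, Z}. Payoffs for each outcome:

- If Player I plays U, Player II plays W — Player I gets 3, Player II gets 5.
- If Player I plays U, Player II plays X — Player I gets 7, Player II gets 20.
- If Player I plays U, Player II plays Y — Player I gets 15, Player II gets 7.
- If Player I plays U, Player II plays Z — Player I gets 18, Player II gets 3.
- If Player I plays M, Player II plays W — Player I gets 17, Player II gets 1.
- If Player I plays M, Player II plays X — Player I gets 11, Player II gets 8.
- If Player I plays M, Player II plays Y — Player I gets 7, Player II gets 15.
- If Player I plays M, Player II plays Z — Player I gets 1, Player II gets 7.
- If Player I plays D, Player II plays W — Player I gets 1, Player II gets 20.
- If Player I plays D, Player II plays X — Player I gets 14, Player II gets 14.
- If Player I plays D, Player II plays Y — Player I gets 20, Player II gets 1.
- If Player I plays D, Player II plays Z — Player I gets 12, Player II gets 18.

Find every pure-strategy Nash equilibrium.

none

For each player, find the best response to each opponent profile; mutual best responses are the pure NE.
Player I against W: payoffs 3, 17, 1 → best response M.
Player I against X: payoffs 7, 11, 14 → best response D.
Player I against Y: payoffs 15, 7, 20 → best response D.
Player I against Z: payoffs 18, 1, 12 → best response U.
Player II against U: payoffs 5, 20, 7, 3 → best response X.
Player II against M: payoffs 1, 8, 15, 7 → best response Y.
Player II against D: payoffs 20, 14, 1, 18 → best response W.
No profile is a mutual best response for all players.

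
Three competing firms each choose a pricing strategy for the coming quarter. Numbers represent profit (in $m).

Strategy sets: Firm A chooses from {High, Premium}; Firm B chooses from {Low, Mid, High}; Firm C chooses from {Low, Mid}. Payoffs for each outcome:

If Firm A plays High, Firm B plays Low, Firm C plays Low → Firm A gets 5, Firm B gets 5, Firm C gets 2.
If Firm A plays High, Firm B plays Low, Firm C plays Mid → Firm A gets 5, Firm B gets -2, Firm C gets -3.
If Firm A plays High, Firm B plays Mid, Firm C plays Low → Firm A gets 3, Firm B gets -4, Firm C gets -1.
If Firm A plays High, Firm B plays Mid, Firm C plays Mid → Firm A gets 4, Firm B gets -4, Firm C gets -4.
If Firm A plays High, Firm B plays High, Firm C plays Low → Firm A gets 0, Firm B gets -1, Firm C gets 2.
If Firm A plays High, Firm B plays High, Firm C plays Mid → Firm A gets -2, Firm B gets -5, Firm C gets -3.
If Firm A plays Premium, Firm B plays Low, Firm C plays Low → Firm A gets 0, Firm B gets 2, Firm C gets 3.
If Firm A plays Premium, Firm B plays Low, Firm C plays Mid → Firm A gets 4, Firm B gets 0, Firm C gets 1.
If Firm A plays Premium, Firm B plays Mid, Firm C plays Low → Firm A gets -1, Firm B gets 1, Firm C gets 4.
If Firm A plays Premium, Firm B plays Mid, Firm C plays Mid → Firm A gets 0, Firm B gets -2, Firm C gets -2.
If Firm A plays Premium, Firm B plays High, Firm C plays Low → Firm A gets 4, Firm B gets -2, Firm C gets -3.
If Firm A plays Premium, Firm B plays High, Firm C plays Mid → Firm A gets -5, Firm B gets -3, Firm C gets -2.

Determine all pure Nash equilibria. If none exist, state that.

Pure NE: (High, Low, Low)

(High, Low, Low): Firm A gets 5, best alternative 0; Firm B gets 5, best alternative -1; Firm C gets 2, best alternative -3. No profitable deviation — NE.
(High, Low, Mid): Firm C can switch to Low (-3 → 2). Not NE.
(High, Mid, Low): Firm B can switch to Low (-4 → 5). Not NE.
(High, Mid, Mid): Firm B can switch to Low (-4 → -2). Not NE.
(High, High, Low): Firm A can switch to Premium (0 → 4). Not NE.
(High, High, Mid): Firm B can switch to Low (-5 → -2). Not NE.
(Premium, Low, Low): Firm A can switch to High (0 → 5). Not NE.
(Premium, Low, Mid): Firm A can switch to High (4 → 5). Not NE.
(Premium, Mid, Low): Firm A can switch to High (-1 → 3). Not NE.
(Premium, Mid, Mid): Firm A can switch to High (0 → 4). Not NE.
(Premium, High, Low): Firm B can switch to Low (-2 → 2). Not NE.
(Premium, High, Mid): Firm A can switch to High (-5 → -2). Not NE.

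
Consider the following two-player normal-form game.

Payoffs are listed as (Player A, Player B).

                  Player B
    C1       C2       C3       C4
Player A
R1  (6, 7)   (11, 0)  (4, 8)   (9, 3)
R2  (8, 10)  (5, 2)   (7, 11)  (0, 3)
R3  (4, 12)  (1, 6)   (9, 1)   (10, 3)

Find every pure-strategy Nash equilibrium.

none

(R1, C1): Player A can switch to R2 (6 → 8). Not NE.
(R1, C2): Player B can switch to C1 (0 → 7). Not NE.
(R1, C3): Player A can switch to R2 (4 → 7). Not NE.
(R1, C4): Player A can switch to R3 (9 → 10). Not NE.
(R2, C1): Player B can switch to C3 (10 → 11). Not NE.
(R2, C2): Player A can switch to R1 (5 → 11). Not NE.
(The remaining 6 profiles each have a profitable deviation by the same check.)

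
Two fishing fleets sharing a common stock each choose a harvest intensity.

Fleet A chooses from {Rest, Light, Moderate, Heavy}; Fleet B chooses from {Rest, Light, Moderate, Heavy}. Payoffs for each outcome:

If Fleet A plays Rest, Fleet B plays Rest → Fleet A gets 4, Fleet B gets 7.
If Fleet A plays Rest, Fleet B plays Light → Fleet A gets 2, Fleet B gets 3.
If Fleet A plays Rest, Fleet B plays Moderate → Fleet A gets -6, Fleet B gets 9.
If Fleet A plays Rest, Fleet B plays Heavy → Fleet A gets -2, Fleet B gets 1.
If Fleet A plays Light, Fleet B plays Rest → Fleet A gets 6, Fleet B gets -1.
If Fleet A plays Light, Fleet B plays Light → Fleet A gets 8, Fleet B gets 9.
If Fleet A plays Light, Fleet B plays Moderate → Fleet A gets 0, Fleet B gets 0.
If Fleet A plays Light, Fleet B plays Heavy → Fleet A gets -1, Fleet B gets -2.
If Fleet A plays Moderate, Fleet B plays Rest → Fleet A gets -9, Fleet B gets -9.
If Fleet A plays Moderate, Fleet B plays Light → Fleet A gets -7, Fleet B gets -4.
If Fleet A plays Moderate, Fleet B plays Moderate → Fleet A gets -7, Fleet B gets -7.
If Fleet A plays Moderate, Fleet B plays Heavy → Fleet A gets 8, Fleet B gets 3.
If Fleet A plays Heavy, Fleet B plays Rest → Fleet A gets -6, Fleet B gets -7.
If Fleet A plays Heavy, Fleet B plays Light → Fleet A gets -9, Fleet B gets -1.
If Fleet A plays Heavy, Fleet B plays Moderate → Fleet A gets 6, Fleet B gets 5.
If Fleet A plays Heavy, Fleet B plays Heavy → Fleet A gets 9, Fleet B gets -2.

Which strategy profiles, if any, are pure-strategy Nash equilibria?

The pure Nash equilibria are (Light, Light) and (Heavy, Moderate).

(Rest, Rest): Fleet A can switch to Light (4 → 6). Not NE.
(Rest, Light): Fleet A can switch to Light (2 → 8). Not NE.
(Rest, Moderate): Fleet A can switch to Light (-6 → 0). Not NE.
(Rest, Heavy): Fleet A can switch to Light (-2 → -1). Not NE.
(Light, Rest): Fleet B can switch to Light (-1 → 9). Not NE.
(Light, Light): Fleet A gets 8, best alternative 2; Fleet B gets 9, best alternative 0. No profitable deviation — NE.
(Light, Moderate): Fleet A can switch to Heavy (0 → 6). Not NE.
(Light, Heavy): Fleet A can switch to Moderate (-1 → 8). Not NE.
(Moderate, Rest): Fleet A can switch to Rest (-9 → 4). Not NE.
(Heavy, Moderate): Fleet A gets 6, best alternative 0; Fleet B gets 5, best alternative -1. No profitable deviation — NE.
(The remaining 6 profiles each have a profitable deviation by the same check.)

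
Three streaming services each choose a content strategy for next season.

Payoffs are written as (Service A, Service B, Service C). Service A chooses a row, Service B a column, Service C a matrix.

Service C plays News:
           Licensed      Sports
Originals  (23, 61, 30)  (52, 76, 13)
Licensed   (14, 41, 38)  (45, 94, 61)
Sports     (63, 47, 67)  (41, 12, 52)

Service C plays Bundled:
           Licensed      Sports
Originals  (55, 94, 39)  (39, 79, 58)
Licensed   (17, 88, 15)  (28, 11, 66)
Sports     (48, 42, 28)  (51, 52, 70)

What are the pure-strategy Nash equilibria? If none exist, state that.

Service A against (Licensed, News): payoffs 23, 14, 63 → best response Sports.
Service A against (Licensed, Bundled): payoffs 55, 17, 48 → best response Originals.
Service A against (Sports, News): payoffs 52, 45, 41 → best response Originals.
Service A against (Sports, Bundled): payoffs 39, 28, 51 → best response Sports.
Service B against (Originals, News): payoffs 61, 76 → best response Sports.
Service B against (Originals, Bundled): payoffs 94, 79 → best response Licensed.
Service B against (Licensed, News): payoffs 41, 94 → best response Sports.
Service B against (Licensed, Bundled): payoffs 88, 11 → best response Licensed.
Service B against (Sports, News): payoffs 47, 12 → best response Licensed.
Service B against (Sports, Bundled): payoffs 42, 52 → best response Sports.
Service C against (Originals, Licensed): payoffs 30, 39 → best response Bundled.
Service C against (Originals, Sports): payoffs 13, 58 → best response Bundled.
Service C against (Licensed, Licensed): payoffs 38, 15 → best response News.
Service C against (Licensed, Sports): payoffs 61, 66 → best response Bundled.
Service C against (Sports, Licensed): payoffs 67, 28 → best response News.
Service C against (Sports, Sports): payoffs 52, 70 → best response Bundled.
Mutual best responses: (Originals, Licensed, Bundled); (Sports, Licensed, News); (Sports, Sports, Bundled).

The pure Nash equilibria are (Originals, Licensed, Bundled); (Sports, Licensed, News); (Sports, Sports, Bundled).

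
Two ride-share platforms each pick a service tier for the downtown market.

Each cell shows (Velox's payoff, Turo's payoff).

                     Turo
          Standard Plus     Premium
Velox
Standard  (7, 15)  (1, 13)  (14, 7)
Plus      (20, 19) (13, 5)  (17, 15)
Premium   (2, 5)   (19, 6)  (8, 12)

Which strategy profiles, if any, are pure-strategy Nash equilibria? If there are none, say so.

(Standard, Standard): Velox can switch to Plus (7 → 20). Not NE.
(Standard, Plus): Velox can switch to Plus (1 → 13). Not NE.
(Standard, Premium): Velox can switch to Plus (14 → 17). Not NE.
(Plus, Standard): Velox gets 20, best alternative 7; Turo gets 19, best alternative 15. No profitable deviation — NE.
(Plus, Plus): Velox can switch to Premium (13 → 19). Not NE.
(Plus, Premium): Turo can switch to Standard (15 → 19). Not NE.
(Premium, Standard): Velox can switch to Standard (2 → 7). Not NE.
(The remaining 2 profiles each have a profitable deviation by the same check.)

Pure NE: (Plus, Standard)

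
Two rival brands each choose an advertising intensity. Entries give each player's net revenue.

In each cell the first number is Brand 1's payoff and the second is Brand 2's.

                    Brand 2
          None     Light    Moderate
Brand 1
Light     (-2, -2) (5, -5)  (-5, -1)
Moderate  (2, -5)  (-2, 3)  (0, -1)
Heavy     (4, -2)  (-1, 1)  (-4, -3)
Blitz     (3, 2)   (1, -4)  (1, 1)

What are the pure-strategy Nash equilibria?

This game has no pure Nash equilibrium.

For each strategy profile, look for a profitable unilateral deviation.
(Light, None): Brand 1 can switch to Moderate (-2 → 2). Not NE.
(Light, Light): Brand 2 can switch to None (-5 → -2). Not NE.
(Light, Moderate): Brand 1 can switch to Moderate (-5 → 0). Not NE.
(Moderate, None): Brand 1 can switch to Heavy (2 → 4). Not NE.
(Moderate, Light): Brand 1 can switch to Light (-2 → 5). Not NE.
(Moderate, Moderate): Brand 1 can switch to Blitz (0 → 1). Not NE.
(Heavy, None): Brand 2 can switch to Light (-2 → 1). Not NE.
(Heavy, Light): Brand 1 can switch to Light (-1 → 5). Not NE.
(The remaining 4 profiles each have a profitable deviation by the same check.)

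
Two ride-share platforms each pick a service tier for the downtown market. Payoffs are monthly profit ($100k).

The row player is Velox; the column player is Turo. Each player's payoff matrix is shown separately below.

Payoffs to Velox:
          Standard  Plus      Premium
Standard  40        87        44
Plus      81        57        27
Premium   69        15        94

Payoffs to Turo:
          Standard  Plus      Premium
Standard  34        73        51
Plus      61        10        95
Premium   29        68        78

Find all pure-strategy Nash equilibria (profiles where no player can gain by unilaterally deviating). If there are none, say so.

Velox against Standard: payoffs 40, 81, 69 → best response Plus.
Velox against Plus: payoffs 87, 57, 15 → best response Standard.
Velox against Premium: payoffs 44, 27, 94 → best response Premium.
Turo against Standard: payoffs 34, 73, 51 → best response Plus.
Turo against Plus: payoffs 61, 10, 95 → best response Premium.
Turo against Premium: payoffs 29, 68, 78 → best response Premium.
Mutual best responses: (Standard, Plus); (Premium, Premium).

Pure-strategy Nash equilibria: (Standard, Plus), (Premium, Premium)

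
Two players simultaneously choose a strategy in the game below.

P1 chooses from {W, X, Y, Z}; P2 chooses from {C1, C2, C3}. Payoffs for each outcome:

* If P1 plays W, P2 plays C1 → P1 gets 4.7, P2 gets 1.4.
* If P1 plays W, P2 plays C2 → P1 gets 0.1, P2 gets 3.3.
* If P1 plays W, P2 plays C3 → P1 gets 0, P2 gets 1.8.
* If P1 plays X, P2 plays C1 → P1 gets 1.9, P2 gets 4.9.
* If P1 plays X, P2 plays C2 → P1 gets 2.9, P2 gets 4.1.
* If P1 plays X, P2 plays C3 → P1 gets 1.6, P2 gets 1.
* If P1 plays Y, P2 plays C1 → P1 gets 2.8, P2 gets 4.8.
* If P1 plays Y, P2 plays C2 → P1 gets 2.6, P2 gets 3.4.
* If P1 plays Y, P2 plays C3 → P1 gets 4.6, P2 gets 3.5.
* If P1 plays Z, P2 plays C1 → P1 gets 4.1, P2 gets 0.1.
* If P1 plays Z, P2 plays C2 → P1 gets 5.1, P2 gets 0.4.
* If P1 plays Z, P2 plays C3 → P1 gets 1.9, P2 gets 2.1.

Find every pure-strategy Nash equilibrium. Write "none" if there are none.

No pure-strategy Nash equilibrium.

P1 against C1: payoffs 4.7, 1.9, 2.8, 4.1 → best response W.
P1 against C2: payoffs 0.1, 2.9, 2.6, 5.1 → best response Z.
P1 against C3: payoffs 0, 1.6, 4.6, 1.9 → best response Y.
P2 against W: payoffs 1.4, 3.3, 1.8 → best response C2.
P2 against X: payoffs 4.9, 4.1, 1 → best response C1.
P2 against Y: payoffs 4.8, 3.4, 3.5 → best response C1.
P2 against Z: payoffs 0.1, 0.4, 2.1 → best response C3.
No profile is a mutual best response for all players.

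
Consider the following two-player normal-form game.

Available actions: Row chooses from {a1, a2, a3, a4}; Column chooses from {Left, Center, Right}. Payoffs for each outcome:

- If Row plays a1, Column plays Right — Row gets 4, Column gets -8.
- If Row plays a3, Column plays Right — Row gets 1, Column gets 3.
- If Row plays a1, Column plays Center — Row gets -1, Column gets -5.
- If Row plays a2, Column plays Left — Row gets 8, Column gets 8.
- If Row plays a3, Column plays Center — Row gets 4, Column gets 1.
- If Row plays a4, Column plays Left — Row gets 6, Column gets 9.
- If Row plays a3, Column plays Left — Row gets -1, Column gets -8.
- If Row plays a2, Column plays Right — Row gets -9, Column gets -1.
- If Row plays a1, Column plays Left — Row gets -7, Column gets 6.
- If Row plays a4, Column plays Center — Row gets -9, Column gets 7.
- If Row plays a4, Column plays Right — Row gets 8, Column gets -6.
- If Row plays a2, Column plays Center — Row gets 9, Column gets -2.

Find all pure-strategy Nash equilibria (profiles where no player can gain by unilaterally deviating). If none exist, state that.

For each player, find the best response to each opponent profile; mutual best responses are the pure NE.
Row against Left: payoffs -7, 8, -1, 6 → best response a2.
Row against Center: payoffs -1, 9, 4, -9 → best response a2.
Row against Right: payoffs 4, -9, 1, 8 → best response a4.
Column against a1: payoffs 6, -5, -8 → best response Left.
Column against a2: payoffs 8, -2, -1 → best response Left.
Column against a3: payoffs -8, 1, 3 → best response Right.
Column against a4: payoffs 9, 7, -6 → best response Left.
Mutual best responses: (a2, Left).

The unique pure-strategy Nash equilibrium is (a2, Left).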